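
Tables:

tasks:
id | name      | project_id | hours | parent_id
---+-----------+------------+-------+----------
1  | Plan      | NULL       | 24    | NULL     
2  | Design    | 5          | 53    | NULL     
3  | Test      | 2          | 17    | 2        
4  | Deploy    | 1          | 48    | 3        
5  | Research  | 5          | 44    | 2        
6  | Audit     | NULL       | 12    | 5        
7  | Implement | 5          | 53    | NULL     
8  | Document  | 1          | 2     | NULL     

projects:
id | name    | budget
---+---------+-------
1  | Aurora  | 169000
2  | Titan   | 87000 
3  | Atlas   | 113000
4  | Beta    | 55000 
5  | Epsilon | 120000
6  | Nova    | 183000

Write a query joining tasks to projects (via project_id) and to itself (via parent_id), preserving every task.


Two LEFT JOINs from the same base table tasks: one to projects via project_id, one to tasks itself via parent_id. Both are LEFT so every task is preserved.
Match against projects:
  - task 1 (Plan): project_id=NULL, no match -> kept with NULL
  - task 2 (Design): project_id=5 -> matches Epsilon
  - task 3 (Test): project_id=2 -> matches Titan
  - task 4 (Deploy): project_id=1 -> matches Aurora
  - task 5 (Research): project_id=5 -> matches Epsilon
  - task 6 (Audit): project_id=NULL, no match -> kept with NULL
  - task 7 (Implement): project_id=5 -> matches Epsilon
  - task 8 (Document): project_id=1 -> matches Aurora
Match against tasks (self):
  - task 1 (Plan): parent_id=NULL -> NULL
  - task 2 (Design): parent_id=NULL -> NULL
  - task 3 (Test): parent_id=2 -> Design
  - task 4 (Deploy): parent_id=3 -> Test
  - task 5 (Research): parent_id=2 -> Design
  - task 6 (Audit): parent_id=5 -> Research
  - task 7 (Implement): parent_id=NULL -> NULL
  - task 8 (Document): parent_id=NULL -> NULL

SQL:
SELECT a.name, b.name AS project, c.name AS parent
FROM tasks a
LEFT JOIN projects b ON a.project_id = b.id
LEFT JOIN tasks c ON a.parent_id = c.id

Result:
name      | project | parent  
----------+---------+---------
Plan      | NULL    | NULL    
Design    | Epsilon | NULL    
Test      | Titan   | Design  
Deploy    | Aurora  | Test    
Research  | Epsilon | Design  
Audit     | NULL    | Research
Implement | Epsilon | NULL    
Document  | Aurora  | NULL    


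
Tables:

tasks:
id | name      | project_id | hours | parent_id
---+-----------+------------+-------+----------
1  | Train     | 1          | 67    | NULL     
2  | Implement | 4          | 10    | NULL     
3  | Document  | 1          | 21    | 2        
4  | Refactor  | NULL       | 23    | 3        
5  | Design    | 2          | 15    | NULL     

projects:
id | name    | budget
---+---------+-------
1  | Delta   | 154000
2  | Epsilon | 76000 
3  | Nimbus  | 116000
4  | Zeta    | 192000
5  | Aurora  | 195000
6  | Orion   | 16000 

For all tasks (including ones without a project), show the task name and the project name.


LEFT JOIN keeps every row from tasks (the left table); where project_id has no match in projects, the project columns become NULL. Walk through each task:
  - task 1 (Train): project_id=1 -> matches Delta
  - task 2 (Implement): project_id=4 -> matches Zeta
  - task 3 (Document): project_id=1 -> matches Delta
  - task 4 (Refactor): project_id=NULL, no match -> kept with NULL
  - task 5 (Design): project_id=2 -> matches Epsilon
All 5 rows appear; 1 has NULL project.

SQL:
SELECT a.name, b.name AS project
FROM tasks a
LEFT JOIN projects b ON a.project_id = b.id

Result:
name      | project
----------+--------
Train     | Delta  
Implement | Zeta   
Document  | Delta  
Refactor  | NULL   
Design    | Epsilon


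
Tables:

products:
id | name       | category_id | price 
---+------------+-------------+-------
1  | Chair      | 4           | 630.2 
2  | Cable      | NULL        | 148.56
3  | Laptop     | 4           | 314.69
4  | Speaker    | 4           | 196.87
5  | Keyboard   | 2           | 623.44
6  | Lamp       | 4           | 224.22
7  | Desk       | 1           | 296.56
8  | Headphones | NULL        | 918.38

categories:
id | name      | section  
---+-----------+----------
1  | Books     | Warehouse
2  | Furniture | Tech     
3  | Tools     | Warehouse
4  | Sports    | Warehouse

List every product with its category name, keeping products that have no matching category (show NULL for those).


LEFT JOIN keeps every row from products (the left table); where category_id has no match in categories, the category columns become NULL. Walk through each product:
  - product 1 (Chair): category_id=4 -> matches Sports
  - product 2 (Cable): category_id=NULL, no match -> kept with NULL
  - product 3 (Laptop): category_id=4 -> matches Sports
  - product 4 (Speaker): category_id=4 -> matches Sports
  - product 5 (Keyboard): category_id=2 -> matches Furniture
  - product 6 (Lamp): category_id=4 -> matches Sports
  - product 7 (Desk): category_id=1 -> matches Books
  - product 8 (Headphones): category_id=NULL, no match -> kept with NULL
All 8 rows appear; 2 have NULL category.

SQL:
SELECT a.name, b.name AS category
FROM products a
LEFT JOIN categories b ON a.category_id = b.id

Result:
name       | category 
-----------+----------
Chair      | Sports   
Cable      | NULL     
Laptop     | Sports   
Speaker    | Sports   
Keyboard   | Furniture
Lamp       | Sports   
Desk       | Books    
Headphones | NULL     


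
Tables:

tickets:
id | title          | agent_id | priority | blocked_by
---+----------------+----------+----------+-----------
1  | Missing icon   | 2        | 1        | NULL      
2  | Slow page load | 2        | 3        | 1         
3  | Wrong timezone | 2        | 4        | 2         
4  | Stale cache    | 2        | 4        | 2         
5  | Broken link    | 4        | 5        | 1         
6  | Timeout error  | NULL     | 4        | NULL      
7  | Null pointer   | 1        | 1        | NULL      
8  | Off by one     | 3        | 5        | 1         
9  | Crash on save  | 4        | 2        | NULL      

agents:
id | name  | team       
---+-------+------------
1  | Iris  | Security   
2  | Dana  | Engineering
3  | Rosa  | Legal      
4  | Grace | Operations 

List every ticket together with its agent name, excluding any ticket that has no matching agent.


INNER JOIN keeps only tickets rows whose agent_id matches an id in agents. Walk through each ticket:
  - ticket 1 (Missing icon): agent_id=2 -> matches Dana
  - ticket 2 (Slow page load): agent_id=2 -> matches Dana
  - ticket 3 (Wrong timezone): agent_id=2 -> matches Dana
  - ticket 4 (Stale cache): agent_id=2 -> matches Dana
  - ticket 5 (Broken link): agent_id=4 -> matches Grace
  - ticket 6 (Timeout error): agent_id=NULL, no match -> dropped
  - ticket 7 (Null pointer): agent_id=1 -> matches Iris
  - ticket 8 (Off by one): agent_id=3 -> matches Rosa
  - ticket 9 (Crash on save): agent_id=4 -> matches Grace
So 1 of 9 rows is dropped.

SQL:
SELECT a.title, b.name AS agent
FROM tickets a
INNER JOIN agents b ON a.agent_id = b.id

Result:
title          | agent
---------------+------
Missing icon   | Dana 
Slow page load | Dana 
Wrong timezone | Dana 
Stale cache    | Dana 
Broken link    | Grace
Null pointer   | Iris 
Off by one     | Rosa 
Crash on save  | Grace


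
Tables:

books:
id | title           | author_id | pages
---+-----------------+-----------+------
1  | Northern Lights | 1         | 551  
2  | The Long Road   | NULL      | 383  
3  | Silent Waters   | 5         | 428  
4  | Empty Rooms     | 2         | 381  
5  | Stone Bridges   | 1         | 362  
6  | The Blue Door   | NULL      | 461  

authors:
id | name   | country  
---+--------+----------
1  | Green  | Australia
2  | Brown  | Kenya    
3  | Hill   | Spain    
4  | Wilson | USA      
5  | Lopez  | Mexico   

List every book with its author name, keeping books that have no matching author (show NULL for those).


LEFT JOIN keeps every row from books (the left table); where author_id has no match in authors, the author columns become NULL. Walk through each book:
  - book 1 (Northern Lights): author_id=1 -> matches Green
  - book 2 (The Long Road): author_id=NULL, no match -> kept with NULL
  - book 3 (Silent Waters): author_id=5 -> matches Lopez
  - book 4 (Empty Rooms): author_id=2 -> matches Brown
  - book 5 (Stone Bridges): author_id=1 -> matches Green
  - book 6 (The Blue Door): author_id=NULL, no match -> kept with NULL
All 6 rows appear; 2 have NULL author.

SQL:
SELECT a.title, b.name AS author
FROM books a
LEFT JOIN authors b ON a.author_id = b.id

Result:
title           | author
----------------+-------
Northern Lights | Green 
The Long Road   | NULL  
Silent Waters   | Lopez 
Empty Rooms     | Brown 
Stone Bridges   | Green 
The Blue Door   | NULL  


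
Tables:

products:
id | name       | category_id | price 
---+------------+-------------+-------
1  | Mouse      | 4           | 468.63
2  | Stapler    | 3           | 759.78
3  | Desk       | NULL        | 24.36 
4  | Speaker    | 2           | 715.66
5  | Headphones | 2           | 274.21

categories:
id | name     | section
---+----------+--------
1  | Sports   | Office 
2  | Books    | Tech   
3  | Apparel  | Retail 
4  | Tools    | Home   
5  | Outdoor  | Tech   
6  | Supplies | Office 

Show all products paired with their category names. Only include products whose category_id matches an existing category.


INNER JOIN keeps only products rows whose category_id matches an id in categories. Walk through each product:
  - product 1 (Mouse): category_id=4 -> matches Tools
  - product 2 (Stapler): category_id=3 -> matches Apparel
  - product 3 (Desk): category_id=NULL, no match -> dropped
  - product 4 (Speaker): category_id=2 -> matches Books
  - product 5 (Headphones): category_id=2 -> matches Books
So 1 of 5 rows is dropped.

SQL:
SELECT a.name, b.name AS category
FROM products a
INNER JOIN categories b ON a.category_id = b.id

Result:
name       | category
-----------+---------
Mouse      | Tools   
Stapler    | Apparel 
Speaker    | Books   
Headphones | Books   


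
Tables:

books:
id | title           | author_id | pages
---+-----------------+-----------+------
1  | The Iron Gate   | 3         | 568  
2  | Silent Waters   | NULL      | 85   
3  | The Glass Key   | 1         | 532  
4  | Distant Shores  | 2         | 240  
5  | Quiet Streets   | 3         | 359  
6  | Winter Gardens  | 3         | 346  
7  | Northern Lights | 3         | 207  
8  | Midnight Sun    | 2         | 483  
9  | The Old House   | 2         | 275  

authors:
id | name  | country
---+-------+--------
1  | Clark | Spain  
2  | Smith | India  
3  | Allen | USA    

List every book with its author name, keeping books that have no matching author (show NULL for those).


LEFT JOIN keeps every row from books (the left table); where author_id has no match in authors, the author columns become NULL. Walk through each book:
  - book 1 (The Iron Gate): author_id=3 -> matches Allen
  - book 2 (Silent Waters): author_id=NULL, no match -> kept with NULL
  - book 3 (The Glass Key): author_id=1 -> matches Clark
  - book 4 (Distant Shores): author_id=2 -> matches Smith
  - book 5 (Quiet Streets): author_id=3 -> matches Allen
  - book 6 (Winter Gardens): author_id=3 -> matches Allen
  - book 7 (Northern Lights): author_id=3 -> matches Allen
  - book 8 (Midnight Sun): author_id=2 -> matches Smith
  - book 9 (The Old House): author_id=2 -> matches Smith
All 9 rows appear; 1 has NULL author.

SQL:
SELECT a.title, b.name AS author
FROM books a
LEFT JOIN authors b ON a.author_id = b.id

Result:
title           | author
----------------+-------
The Iron Gate   | Allen 
Silent Waters   | NULL  
The Glass Key   | Clark 
Distant Shores  | Smith 
Quiet Streets   | Allen 
Winter Gardens  | Allen 
Northern Lights | Allen 
Midnight Sun    | Smith 
The Old House   | Smith 


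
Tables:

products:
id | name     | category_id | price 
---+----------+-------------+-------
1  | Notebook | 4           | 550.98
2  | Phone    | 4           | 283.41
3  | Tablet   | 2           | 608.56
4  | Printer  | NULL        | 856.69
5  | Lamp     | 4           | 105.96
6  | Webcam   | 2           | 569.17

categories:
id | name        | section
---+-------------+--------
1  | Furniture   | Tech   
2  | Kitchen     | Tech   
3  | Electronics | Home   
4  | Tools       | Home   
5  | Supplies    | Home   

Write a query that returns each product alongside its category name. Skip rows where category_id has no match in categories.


INNER JOIN keeps only products rows whose category_id matches an id in categories. Walk through each product:
  - product 1 (Notebook): category_id=4 -> matches Tools
  - product 2 (Phone): category_id=4 -> matches Tools
  - product 3 (Tablet): category_id=2 -> matches Kitchen
  - product 4 (Printer): category_id=NULL, no match -> dropped
  - product 5 (Lamp): category_id=4 -> matches Tools
  - product 6 (Webcam): category_id=2 -> matches Kitchen
So 1 of 6 rows is dropped.

SQL:
SELECT a.name, b.name AS category
FROM products a
INNER JOIN categories b ON a.category_id = b.id

Result:
name     | category
---------+---------
Notebook | Tools   
Phone    | Tools   
Tablet   | Kitchen 
Lamp     | Tools   
Webcam   | Kitchen 


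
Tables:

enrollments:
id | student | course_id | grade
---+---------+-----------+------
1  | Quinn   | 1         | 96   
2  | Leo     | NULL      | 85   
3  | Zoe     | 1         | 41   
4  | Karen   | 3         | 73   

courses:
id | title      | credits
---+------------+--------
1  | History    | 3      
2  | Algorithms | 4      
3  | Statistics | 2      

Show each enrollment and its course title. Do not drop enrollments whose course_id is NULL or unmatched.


LEFT JOIN keeps every row from enrollments (the left table); where course_id has no match in courses, the course columns become NULL. Walk through each enrollment:
  - enrollment 1 (Quinn): course_id=1 -> matches History
  - enrollment 2 (Leo): course_id=NULL, no match -> kept with NULL
  - enrollment 3 (Zoe): course_id=1 -> matches History
  - enrollment 4 (Karen): course_id=3 -> matches Statistics
All 4 rows appear; 1 has NULL course.

SQL:
SELECT a.student, b.title AS course
FROM enrollments a
LEFT JOIN courses b ON a.course_id = b.id

Result:
student | course    
--------+-----------
Quinn   | History   
Leo     | NULL      
Zoe     | History   
Karen   | Statistics


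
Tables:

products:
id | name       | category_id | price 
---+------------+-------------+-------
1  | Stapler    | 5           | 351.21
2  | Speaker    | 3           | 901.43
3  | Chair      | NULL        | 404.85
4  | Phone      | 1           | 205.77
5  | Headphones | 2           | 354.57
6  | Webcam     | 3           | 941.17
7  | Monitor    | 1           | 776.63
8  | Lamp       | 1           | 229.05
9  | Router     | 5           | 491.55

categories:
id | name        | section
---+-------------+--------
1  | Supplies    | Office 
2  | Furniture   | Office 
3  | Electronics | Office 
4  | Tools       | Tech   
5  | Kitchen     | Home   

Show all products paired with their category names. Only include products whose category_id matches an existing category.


INNER JOIN keeps only products rows whose category_id matches an id in categories. Walk through each product:
  - product 1 (Stapler): category_id=5 -> matches Kitchen
  - product 2 (Speaker): category_id=3 -> matches Electronics
  - product 3 (Chair): category_id=NULL, no match -> dropped
  - product 4 (Phone): category_id=1 -> matches Supplies
  - product 5 (Headphones): category_id=2 -> matches Furniture
  - product 6 (Webcam): category_id=3 -> matches Electronics
  - product 7 (Monitor): category_id=1 -> matches Supplies
  - product 8 (Lamp): category_id=1 -> matches Supplies
  - product 9 (Router): category_id=5 -> matches Kitchen
So 1 of 9 rows is dropped.

SQL:
SELECT a.name, b.name AS category
FROM products a
INNER JOIN categories b ON a.category_id = b.id

Result:
name       | category   
-----------+------------
Stapler    | Kitchen    
Speaker    | Electronics
Phone      | Supplies   
Headphones | Furniture  
Webcam     | Electronics
Monitor    | Supplies   
Lamp       | Supplies   
Router     | Kitchen    


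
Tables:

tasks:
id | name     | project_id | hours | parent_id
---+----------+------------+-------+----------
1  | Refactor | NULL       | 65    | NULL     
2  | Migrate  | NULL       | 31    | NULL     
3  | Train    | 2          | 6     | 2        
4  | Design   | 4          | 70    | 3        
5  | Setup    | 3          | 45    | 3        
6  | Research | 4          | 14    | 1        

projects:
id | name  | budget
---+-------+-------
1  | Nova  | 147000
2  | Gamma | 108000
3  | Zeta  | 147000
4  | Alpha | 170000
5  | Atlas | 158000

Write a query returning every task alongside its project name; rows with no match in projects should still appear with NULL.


LEFT JOIN keeps every row from tasks (the left table); where project_id has no match in projects, the project columns become NULL. Walk through each task:
  - task 1 (Refactor): project_id=NULL, no match -> kept with NULL
  - task 2 (Migrate): project_id=NULL, no match -> kept with NULL
  - task 3 (Train): project_id=2 -> matches Gamma
  - task 4 (Design): project_id=4 -> matches Alpha
  - task 5 (Setup): project_id=3 -> matches Zeta
  - task 6 (Research): project_id=4 -> matches Alpha
All 6 rows appear; 2 have NULL project.

SQL:
SELECT a.name, b.name AS project
FROM tasks a
LEFT JOIN projects b ON a.project_id = b.id

Result:
name     | project
---------+--------
Refactor | NULL   
Migrate  | NULL   
Train    | Gamma  
Design   | Alpha  
Setup    | Zeta   
Research | Alpha  


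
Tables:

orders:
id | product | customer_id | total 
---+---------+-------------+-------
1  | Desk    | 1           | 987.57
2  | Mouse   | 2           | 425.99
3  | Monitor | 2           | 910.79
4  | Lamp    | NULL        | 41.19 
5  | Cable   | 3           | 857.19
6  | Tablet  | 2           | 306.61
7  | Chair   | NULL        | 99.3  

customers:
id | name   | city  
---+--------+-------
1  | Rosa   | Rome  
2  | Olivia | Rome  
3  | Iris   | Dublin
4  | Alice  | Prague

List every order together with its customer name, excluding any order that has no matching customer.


INNER JOIN keeps only orders rows whose customer_id matches an id in customers. Walk through each order:
  - order 1 (Desk): customer_id=1 -> matches Rosa
  - order 2 (Mouse): customer_id=2 -> matches Olivia
  - order 3 (Monitor): customer_id=2 -> matches Olivia
  - order 4 (Lamp): customer_id=NULL, no match -> dropped
  - order 5 (Cable): customer_id=3 -> matches Iris
  - order 6 (Tablet): customer_id=2 -> matches Olivia
  - order 7 (Chair): customer_id=NULL, no match -> dropped
So 2 of 7 rows are dropped.

SQL:
SELECT a.product, b.name AS customer
FROM orders a
INNER JOIN customers b ON a.customer_id = b.id

Result:
product | customer
--------+---------
Desk    | Rosa    
Mouse   | Olivia  
Monitor | Olivia  
Cable   | Iris    
Tablet  | Olivia  


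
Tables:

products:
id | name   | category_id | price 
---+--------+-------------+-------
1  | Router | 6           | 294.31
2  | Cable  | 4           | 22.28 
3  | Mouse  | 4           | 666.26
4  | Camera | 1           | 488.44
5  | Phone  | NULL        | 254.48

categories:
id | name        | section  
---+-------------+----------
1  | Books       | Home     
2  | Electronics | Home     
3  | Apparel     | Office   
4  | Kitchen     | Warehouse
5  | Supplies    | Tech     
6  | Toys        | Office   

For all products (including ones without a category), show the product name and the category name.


LEFT JOIN keeps every row from products (the left table); where category_id has no match in categories, the category columns become NULL. Walk through each product:
  - product 1 (Router): category_id=6 -> matches Toys
  - product 2 (Cable): category_id=4 -> matches Kitchen
  - product 3 (Mouse): category_id=4 -> matches Kitchen
  - product 4 (Camera): category_id=1 -> matches Books
  - product 5 (Phone): category_id=NULL, no match -> kept with NULL
All 5 rows appear; 1 has NULL category.

SQL:
SELECT a.name, b.name AS category
FROM products a
LEFT JOIN categories b ON a.category_id = b.id

Result:
name   | category
-------+---------
Router | Toys    
Cable  | Kitchen 
Mouse  | Kitchen 
Camera | Books   
Phone  | NULL    


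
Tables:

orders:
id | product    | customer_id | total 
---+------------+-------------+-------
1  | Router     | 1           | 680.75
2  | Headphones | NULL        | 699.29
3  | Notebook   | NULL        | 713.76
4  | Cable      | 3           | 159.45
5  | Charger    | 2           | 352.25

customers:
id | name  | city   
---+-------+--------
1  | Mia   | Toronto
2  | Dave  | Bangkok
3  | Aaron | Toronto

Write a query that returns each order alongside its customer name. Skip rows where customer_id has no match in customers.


INNER JOIN keeps only orders rows whose customer_id matches an id in customers. Walk through each order:
  - order 1 (Router): customer_id=1 -> matches Mia
  - order 2 (Headphones): customer_id=NULL, no match -> dropped
  - order 3 (Notebook): customer_id=NULL, no match -> dropped
  - order 4 (Cable): customer_id=3 -> matches Aaron
  - order 5 (Charger): customer_id=2 -> matches Dave
So 2 of 5 rows are dropped.

SQL:
SELECT a.product, b.name AS customer
FROM orders a
INNER JOIN customers b ON a.customer_id = b.id

Result:
product | customer
--------+---------
Router  | Mia     
Cable   | Aaron   
Charger | Dave    


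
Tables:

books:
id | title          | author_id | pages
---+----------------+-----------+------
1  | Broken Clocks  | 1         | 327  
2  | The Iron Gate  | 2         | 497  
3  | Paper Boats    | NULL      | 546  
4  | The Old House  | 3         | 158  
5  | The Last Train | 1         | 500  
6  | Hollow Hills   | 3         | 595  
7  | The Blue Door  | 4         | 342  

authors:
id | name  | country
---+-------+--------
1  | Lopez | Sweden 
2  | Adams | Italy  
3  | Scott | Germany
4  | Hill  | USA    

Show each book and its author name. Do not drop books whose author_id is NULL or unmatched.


LEFT JOIN keeps every row from books (the left table); where author_id has no match in authors, the author columns become NULL. Walk through each book:
  - book 1 (Broken Clocks): author_id=1 -> matches Lopez
  - book 2 (The Iron Gate): author_id=2 -> matches Adams
  - book 3 (Paper Boats): author_id=NULL, no match -> kept with NULL
  - book 4 (The Old House): author_id=3 -> matches Scott
  - book 5 (The Last Train): author_id=1 -> matches Lopez
  - book 6 (Hollow Hills): author_id=3 -> matches Scott
  - book 7 (The Blue Door): author_id=4 -> matches Hill
All 7 rows appear; 1 has NULL author.

SQL:
SELECT a.title, b.name AS author
FROM books a
LEFT JOIN authors b ON a.author_id = b.id

Result:
title          | author
---------------+-------
Broken Clocks  | Lopez 
The Iron Gate  | Adams 
Paper Boats    | NULL  
The Old House  | Scott 
The Last Train | Lopez 
Hollow Hills   | Scott 
The Blue Door  | Hill  


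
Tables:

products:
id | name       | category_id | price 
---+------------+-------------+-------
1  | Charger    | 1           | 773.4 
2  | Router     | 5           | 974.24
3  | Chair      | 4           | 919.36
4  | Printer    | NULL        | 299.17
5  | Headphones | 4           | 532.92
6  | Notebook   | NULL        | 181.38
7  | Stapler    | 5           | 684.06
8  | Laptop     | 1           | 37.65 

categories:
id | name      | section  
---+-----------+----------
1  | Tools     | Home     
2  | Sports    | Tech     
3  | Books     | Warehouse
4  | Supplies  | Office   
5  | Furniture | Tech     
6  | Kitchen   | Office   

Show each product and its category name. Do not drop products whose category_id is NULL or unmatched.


LEFT JOIN keeps every row from products (the left table); where category_id has no match in categories, the category columns become NULL. Walk through each product:
  - product 1 (Charger): category_id=1 -> matches Tools
  - product 2 (Router): category_id=5 -> matches Furniture
  - product 3 (Chair): category_id=4 -> matches Supplies
  - product 4 (Printer): category_id=NULL, no match -> kept with NULL
  - product 5 (Headphones): category_id=4 -> matches Supplies
  - product 6 (Notebook): category_id=NULL, no match -> kept with NULL
  - product 7 (Stapler): category_id=5 -> matches Furniture
  - product 8 (Laptop): category_id=1 -> matches Tools
All 8 rows appear; 2 have NULL category.

SQL:
SELECT a.name, b.name AS category
FROM products a
LEFT JOIN categories b ON a.category_id = b.id

Result:
name       | category 
-----------+----------
Charger    | Tools    
Router     | Furniture
Chair      | Supplies 
Printer    | NULL     
Headphones | Supplies 
Notebook   | NULL     
Stapler    | Furniture
Laptop     | Tools    


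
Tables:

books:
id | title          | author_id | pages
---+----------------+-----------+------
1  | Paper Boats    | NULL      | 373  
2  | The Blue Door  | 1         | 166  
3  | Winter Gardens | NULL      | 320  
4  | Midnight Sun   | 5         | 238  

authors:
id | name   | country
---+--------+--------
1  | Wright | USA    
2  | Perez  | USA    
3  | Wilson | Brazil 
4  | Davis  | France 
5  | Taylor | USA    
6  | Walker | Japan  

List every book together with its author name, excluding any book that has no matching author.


INNER JOIN keeps only books rows whose author_id matches an id in authors. Walk through each book:
  - book 1 (Paper Boats): author_id=NULL, no match -> dropped
  - book 2 (The Blue Door): author_id=1 -> matches Wright
  - book 3 (Winter Gardens): author_id=NULL, no match -> dropped
  - book 4 (Midnight Sun): author_id=5 -> matches Taylor
So 2 of 4 rows are dropped.

SQL:
SELECT a.title, b.name AS author
FROM books a
INNER JOIN authors b ON a.author_id = b.id

Result:
title         | author
--------------+-------
The Blue Door | Wright
Midnight Sun  | Taylor


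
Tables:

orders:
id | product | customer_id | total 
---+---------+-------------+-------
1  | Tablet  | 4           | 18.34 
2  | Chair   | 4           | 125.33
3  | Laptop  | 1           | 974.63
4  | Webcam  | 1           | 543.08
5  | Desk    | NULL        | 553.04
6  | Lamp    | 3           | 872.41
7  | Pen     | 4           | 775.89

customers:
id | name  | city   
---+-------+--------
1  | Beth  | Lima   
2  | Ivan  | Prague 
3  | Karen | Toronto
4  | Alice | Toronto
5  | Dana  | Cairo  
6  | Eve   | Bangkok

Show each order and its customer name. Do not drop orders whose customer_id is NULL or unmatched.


LEFT JOIN keeps every row from orders (the left table); where customer_id has no match in customers, the customer columns become NULL. Walk through each order:
  - order 1 (Tablet): customer_id=4 -> matches Alice
  - order 2 (Chair): customer_id=4 -> matches Alice
  - order 3 (Laptop): customer_id=1 -> matches Beth
  - order 4 (Webcam): customer_id=1 -> matches Beth
  - order 5 (Desk): customer_id=NULL, no match -> kept with NULL
  - order 6 (Lamp): customer_id=3 -> matches Karen
  - order 7 (Pen): customer_id=4 -> matches Alice
All 7 rows appear; 1 has NULL customer.

SQL:
SELECT a.product, b.name AS customer
FROM orders a
LEFT JOIN customers b ON a.customer_id = b.id

Result:
product | customer
--------+---------
Tablet  | Alice   
Chair   | Alice   
Laptop  | Beth    
Webcam  | Beth    
Desk    | NULL    
Lamp    | Karen   
Pen     | Alice   


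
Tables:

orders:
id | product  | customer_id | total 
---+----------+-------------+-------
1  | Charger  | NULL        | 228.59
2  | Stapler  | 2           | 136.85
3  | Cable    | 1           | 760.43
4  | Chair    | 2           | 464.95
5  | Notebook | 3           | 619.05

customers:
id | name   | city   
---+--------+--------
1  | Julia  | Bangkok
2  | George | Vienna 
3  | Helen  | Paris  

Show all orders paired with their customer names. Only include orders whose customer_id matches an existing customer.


INNER JOIN keeps only orders rows whose customer_id matches an id in customers. Walk through each order:
  - order 1 (Charger): customer_id=NULL, no match -> dropped
  - order 2 (Stapler): customer_id=2 -> matches George
  - order 3 (Cable): customer_id=1 -> matches Julia
  - order 4 (Chair): customer_id=2 -> matches George
  - order 5 (Notebook): customer_id=3 -> matches Helen
So 1 of 5 rows is dropped.

SQL:
SELECT a.product, b.name AS customer
FROM orders a
INNER JOIN customers b ON a.customer_id = b.id

Result:
product  | customer
---------+---------
Stapler  | George  
Cable    | Julia   
Chair    | George  
Notebook | Helen   


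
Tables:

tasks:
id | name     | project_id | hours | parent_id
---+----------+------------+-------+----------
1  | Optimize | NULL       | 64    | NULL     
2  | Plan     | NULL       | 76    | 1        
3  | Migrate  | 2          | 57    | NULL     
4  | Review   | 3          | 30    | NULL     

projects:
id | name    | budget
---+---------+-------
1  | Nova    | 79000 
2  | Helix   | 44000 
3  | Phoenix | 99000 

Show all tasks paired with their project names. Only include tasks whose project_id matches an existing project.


INNER JOIN keeps only tasks rows whose project_id matches an id in projects. Walk through each task:
  - task 1 (Optimize): project_id=NULL, no match -> dropped
  - task 2 (Plan): project_id=NULL, no match -> dropped
  - task 3 (Migrate): project_id=2 -> matches Helix
  - task 4 (Review): project_id=3 -> matches Phoenix
So 2 of 4 rows are dropped.

SQL:
SELECT a.name, b.name AS project
FROM tasks a
INNER JOIN projects b ON a.project_id = b.id

Result:
name    | project
--------+--------
Migrate | Helix  
Review  | Phoenix


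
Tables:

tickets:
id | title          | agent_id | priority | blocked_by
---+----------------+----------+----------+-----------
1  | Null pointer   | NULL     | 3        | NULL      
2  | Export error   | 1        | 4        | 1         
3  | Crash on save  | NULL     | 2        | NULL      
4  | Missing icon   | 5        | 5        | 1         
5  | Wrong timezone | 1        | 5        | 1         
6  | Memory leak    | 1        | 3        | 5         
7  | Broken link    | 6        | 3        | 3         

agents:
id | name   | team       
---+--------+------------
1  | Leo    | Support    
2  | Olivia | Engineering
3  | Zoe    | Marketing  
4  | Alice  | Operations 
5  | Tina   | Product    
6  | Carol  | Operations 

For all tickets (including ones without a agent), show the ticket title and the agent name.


LEFT JOIN keeps every row from tickets (the left table); where agent_id has no match in agents, the agent columns become NULL. Walk through each ticket:
  - ticket 1 (Null pointer): agent_id=NULL, no match -> kept with NULL
  - ticket 2 (Export error): agent_id=1 -> matches Leo
  - ticket 3 (Crash on save): agent_id=NULL, no match -> kept with NULL
  - ticket 4 (Missing icon): agent_id=5 -> matches Tina
  - ticket 5 (Wrong timezone): agent_id=1 -> matches Leo
  - ticket 6 (Memory leak): agent_id=1 -> matches Leo
  - ticket 7 (Broken link): agent_id=6 -> matches Carol
All 7 rows appear; 2 have NULL agent.

SQL:
SELECT a.title, b.name AS agent
FROM tickets a
LEFT JOIN agents b ON a.agent_id = b.id

Result:
title          | agent
---------------+------
Null pointer   | NULL 
Export error   | Leo  
Crash on save  | NULL 
Missing icon   | Tina 
Wrong timezone | Leo  
Memory leak    | Leo  
Broken link    | Carol


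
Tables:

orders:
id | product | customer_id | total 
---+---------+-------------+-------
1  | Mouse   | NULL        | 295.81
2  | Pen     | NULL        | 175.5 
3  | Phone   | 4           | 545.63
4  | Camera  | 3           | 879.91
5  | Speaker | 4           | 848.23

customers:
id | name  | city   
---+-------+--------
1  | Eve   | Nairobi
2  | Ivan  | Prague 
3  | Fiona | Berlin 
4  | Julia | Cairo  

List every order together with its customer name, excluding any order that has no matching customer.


INNER JOIN keeps only orders rows whose customer_id matches an id in customers. Walk through each order:
  - order 1 (Mouse): customer_id=NULL, no match -> dropped
  - order 2 (Pen): customer_id=NULL, no match -> dropped
  - order 3 (Phone): customer_id=4 -> matches Julia
  - order 4 (Camera): customer_id=3 -> matches Fiona
  - order 5 (Speaker): customer_id=4 -> matches Julia
So 2 of 5 rows are dropped.

SQL:
SELECT a.product, b.name AS customer
FROM orders a
INNER JOIN customers b ON a.customer_id = b.id

Result:
product | customer
--------+---------
Phone   | Julia   
Camera  | Fiona   
Speaker | Julia   


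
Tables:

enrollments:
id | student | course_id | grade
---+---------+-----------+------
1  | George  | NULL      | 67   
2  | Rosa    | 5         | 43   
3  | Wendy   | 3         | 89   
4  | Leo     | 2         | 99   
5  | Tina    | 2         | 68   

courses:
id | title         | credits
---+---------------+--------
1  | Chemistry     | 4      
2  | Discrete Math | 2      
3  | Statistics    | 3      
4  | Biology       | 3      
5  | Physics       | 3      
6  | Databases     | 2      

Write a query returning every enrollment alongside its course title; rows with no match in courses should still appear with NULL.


LEFT JOIN keeps every row from enrollments (the left table); where course_id has no match in courses, the course columns become NULL. Walk through each enrollment:
  - enrollment 1 (George): course_id=NULL, no match -> kept with NULL
  - enrollment 2 (Rosa): course_id=5 -> matches Physics
  - enrollment 3 (Wendy): course_id=3 -> matches Statistics
  - enrollment 4 (Leo): course_id=2 -> matches Discrete Math
  - enrollment 5 (Tina): course_id=2 -> matches Discrete Math
All 5 rows appear; 1 has NULL course.

SQL:
SELECT a.student, b.title AS course
FROM enrollments a
LEFT JOIN courses b ON a.course_id = b.id

Result:
student | course       
--------+--------------
George  | NULL         
Rosa    | Physics      
Wendy   | Statistics   
Leo     | Discrete Math
Tina    | Discrete Math


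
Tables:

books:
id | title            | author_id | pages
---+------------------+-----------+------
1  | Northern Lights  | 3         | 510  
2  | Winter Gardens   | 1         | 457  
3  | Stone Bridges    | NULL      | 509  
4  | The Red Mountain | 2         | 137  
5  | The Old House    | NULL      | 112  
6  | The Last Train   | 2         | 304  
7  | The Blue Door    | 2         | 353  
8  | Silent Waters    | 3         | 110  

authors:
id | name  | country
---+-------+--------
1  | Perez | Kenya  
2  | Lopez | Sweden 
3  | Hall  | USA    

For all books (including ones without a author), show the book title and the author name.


LEFT JOIN keeps every row from books (the left table); where author_id has no match in authors, the author columns become NULL. Walk through each book:
  - book 1 (Northern Lights): author_id=3 -> matches Hall
  - book 2 (Winter Gardens): author_id=1 -> matches Perez
  - book 3 (Stone Bridges): author_id=NULL, no match -> kept with NULL
  - book 4 (The Red Mountain): author_id=2 -> matches Lopez
  - book 5 (The Old House): author_id=NULL, no match -> kept with NULL
  - book 6 (The Last Train): author_id=2 -> matches Lopez
  - book 7 (The Blue Door): author_id=2 -> matches Lopez
  - book 8 (Silent Waters): author_id=3 -> matches Hall
All 8 rows appear; 2 have NULL author.

SQL:
SELECT a.title, b.name AS author
FROM books a
LEFT JOIN authors b ON a.author_id = b.id

Result:
title            | author
-----------------+-------
Northern Lights  | Hall  
Winter Gardens   | Perez 
Stone Bridges    | NULL  
The Red Mountain | Lopez 
The Old House    | NULL  
The Last Train   | Lopez 
The Blue Door    | Lopez 
Silent Waters    | Hall  


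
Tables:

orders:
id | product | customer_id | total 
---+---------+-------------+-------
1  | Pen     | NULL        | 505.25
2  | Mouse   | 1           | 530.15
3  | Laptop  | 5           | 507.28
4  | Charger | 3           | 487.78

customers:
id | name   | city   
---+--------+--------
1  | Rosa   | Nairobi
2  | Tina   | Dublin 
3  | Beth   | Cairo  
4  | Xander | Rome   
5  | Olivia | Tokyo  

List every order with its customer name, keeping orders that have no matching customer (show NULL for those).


LEFT JOIN keeps every row from orders (the left table); where customer_id has no match in customers, the customer columns become NULL. Walk through each order:
  - order 1 (Pen): customer_id=NULL, no match -> kept with NULL
  - order 2 (Mouse): customer_id=1 -> matches Rosa
  - order 3 (Laptop): customer_id=5 -> matches Olivia
  - order 4 (Charger): customer_id=3 -> matches Beth
All 4 rows appear; 1 has NULL customer.

SQL:
SELECT a.product, b.name AS customer
FROM orders a
LEFT JOIN customers b ON a.customer_id = b.id

Result:
product | customer
--------+---------
Pen     | NULL    
Mouse   | Rosa    
Laptop  | Olivia  
Charger | Beth    


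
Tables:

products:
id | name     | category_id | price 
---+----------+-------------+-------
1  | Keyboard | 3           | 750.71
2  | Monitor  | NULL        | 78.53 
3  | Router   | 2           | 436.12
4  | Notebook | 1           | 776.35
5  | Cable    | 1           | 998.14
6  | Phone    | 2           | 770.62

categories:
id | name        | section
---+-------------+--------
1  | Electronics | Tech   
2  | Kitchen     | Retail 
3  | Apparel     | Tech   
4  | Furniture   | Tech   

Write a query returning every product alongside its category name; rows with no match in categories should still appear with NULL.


LEFT JOIN keeps every row from products (the left table); where category_id has no match in categories, the category columns become NULL. Walk through each product:
  - product 1 (Keyboard): category_id=3 -> matches Apparel
  - product 2 (Monitor): category_id=NULL, no match -> kept with NULL
  - product 3 (Router): category_id=2 -> matches Kitchen
  - product 4 (Notebook): category_id=1 -> matches Electronics
  - product 5 (Cable): category_id=1 -> matches Electronics
  - product 6 (Phone): category_id=2 -> matches Kitchen
All 6 rows appear; 1 has NULL category.

SQL:
SELECT a.name, b.name AS category
FROM products a
LEFT JOIN categories b ON a.category_id = b.id

Result:
name     | category   
---------+------------
Keyboard | Apparel    
Monitor  | NULL       
Router   | Kitchen    
Notebook | Electronics
Cable    | Electronics
Phone    | Kitchen    


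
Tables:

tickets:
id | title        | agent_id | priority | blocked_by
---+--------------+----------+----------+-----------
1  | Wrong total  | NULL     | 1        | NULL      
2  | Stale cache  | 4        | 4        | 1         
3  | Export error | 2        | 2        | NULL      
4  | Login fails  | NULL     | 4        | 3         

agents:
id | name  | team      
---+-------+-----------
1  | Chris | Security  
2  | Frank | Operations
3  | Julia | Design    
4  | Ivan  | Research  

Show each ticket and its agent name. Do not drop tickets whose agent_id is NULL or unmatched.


LEFT JOIN keeps every row from tickets (the left table); where agent_id has no match in agents, the agent columns become NULL. Walk through each ticket:
  - ticket 1 (Wrong total): agent_id=NULL, no match -> kept with NULL
  - ticket 2 (Stale cache): agent_id=4 -> matches Ivan
  - ticket 3 (Export error): agent_id=2 -> matches Frank
  - ticket 4 (Login fails): agent_id=NULL, no match -> kept with NULL
All 4 rows appear; 2 have NULL agent.

SQL:
SELECT a.title, b.name AS agent
FROM tickets a
LEFT JOIN agents b ON a.agent_id = b.id

Result:
title        | agent
-------------+------
Wrong total  | NULL 
Stale cache  | Ivan 
Export error | Frank
Login fails  | NULL 


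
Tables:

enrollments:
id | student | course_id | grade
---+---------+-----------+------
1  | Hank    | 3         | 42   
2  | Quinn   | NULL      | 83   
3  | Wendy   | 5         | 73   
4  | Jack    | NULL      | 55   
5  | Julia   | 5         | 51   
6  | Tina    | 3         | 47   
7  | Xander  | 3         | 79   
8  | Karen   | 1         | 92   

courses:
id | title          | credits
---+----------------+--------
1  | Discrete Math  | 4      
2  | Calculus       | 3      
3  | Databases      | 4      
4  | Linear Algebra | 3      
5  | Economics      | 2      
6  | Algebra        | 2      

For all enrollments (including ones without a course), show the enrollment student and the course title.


LEFT JOIN keeps every row from enrollments (the left table); where course_id has no match in courses, the course columns become NULL. Walk through each enrollment:
  - enrollment 1 (Hank): course_id=3 -> matches Databases
  - enrollment 2 (Quinn): course_id=NULL, no match -> kept with NULL
  - enrollment 3 (Wendy): course_id=5 -> matches Economics
  - enrollment 4 (Jack): course_id=NULL, no match -> kept with NULL
  - enrollment 5 (Julia): course_id=5 -> matches Economics
  - enrollment 6 (Tina): course_id=3 -> matches Databases
  - enrollment 7 (Xander): course_id=3 -> matches Databases
  - enrollment 8 (Karen): course_id=1 -> matches Discrete Math
All 8 rows appear; 2 have NULL course.

SQL:
SELECT a.student, b.title AS course
FROM enrollments a
LEFT JOIN courses b ON a.course_id = b.id

Result:
student | course       
--------+--------------
Hank    | Databases    
Quinn   | NULL         
Wendy   | Economics    
Jack    | NULL         
Julia   | Economics    
Tina    | Databases    
Xander  | Databases    
Karen   | Discrete Math
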